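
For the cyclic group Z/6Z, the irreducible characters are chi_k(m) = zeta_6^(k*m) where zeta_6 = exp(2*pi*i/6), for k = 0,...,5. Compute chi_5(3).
chi_5(3) = zeta_6^15 = -1

Argument: chi_5(3) = zeta_6^(5*3) = zeta_6^15. Since zeta_6^6 = 1, this equals zeta_6^3 = exp(2*pi*i*3/6) = -1.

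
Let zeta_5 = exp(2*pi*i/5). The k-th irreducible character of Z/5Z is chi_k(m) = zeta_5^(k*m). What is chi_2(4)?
chi_2(4) = zeta_5^8 = exp(-4*I*pi/5)

Solution. chi_2(4) = zeta_5^(2*4) = zeta_5^8. Since zeta_5^5 = 1, this equals zeta_5^3 = exp(2*pi*i*3/5) = exp(-4*I*pi/5).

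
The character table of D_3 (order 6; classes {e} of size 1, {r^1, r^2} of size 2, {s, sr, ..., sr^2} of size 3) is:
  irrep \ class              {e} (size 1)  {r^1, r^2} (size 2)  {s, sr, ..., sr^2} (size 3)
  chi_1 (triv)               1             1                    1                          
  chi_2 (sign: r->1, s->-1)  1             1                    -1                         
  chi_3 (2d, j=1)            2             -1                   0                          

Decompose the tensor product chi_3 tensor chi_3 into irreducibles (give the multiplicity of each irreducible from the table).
chi_3 tensor chi_3 = chi_1 + chi_2 + chi_3 (all other irreducibles have multiplicity 0).

The character of a tensor product is the pointwise product (chi_3 * chi_3)(C) = chi_3(C) * chi_3(C):
  {e}: (2)*(2), {r^1, r^2}: (-1)*(-1), {s, sr, ..., sr^2}: (0)*(0)
so (chi_3 * chi_3) takes values
  {e} -> 4, {r^1, r^2} -> 1, {s, sr, ..., sr^2} -> 0.
Now take the inner product of this character with each irreducible chi from the table, <chi_3*chi_3, chi> = (1/6) sum_C |C| (chi_3*chi_3)(C) conj(chi(C)):
  <chi_3*chi_3, chi_1> = (1/6)[1*(4)*conj(1) + 2*(1)*conj(1) + 3*(0)*conj(1)]
      = (1/6)[(4) + (2) + (0)] = 6/6 = 1
  <chi_3*chi_3, chi_2> = (1/6)[1*(4)*conj(1) + 2*(1)*conj(1) + 3*(0)*conj(-1)]
      = (1/6)[(4) + (2) + (0)] = 6/6 = 1
  <chi_3*chi_3, chi_3> = (1/6)[1*(4)*conj(2) + 2*(1)*conj(-1) + 3*(0)*conj(0)]
      = (1/6)[(8) + (-2) + (0)] = 6/6 = 1
Hence the multiplicities are chi_1: 1, chi_2: 1, chi_3: 1. Dimension check: dim(chi_3)*dim(chi_3) = 2*2 = 4 and sum (mult * dim) = 1*1 + 1*1 + 1*2 = 4.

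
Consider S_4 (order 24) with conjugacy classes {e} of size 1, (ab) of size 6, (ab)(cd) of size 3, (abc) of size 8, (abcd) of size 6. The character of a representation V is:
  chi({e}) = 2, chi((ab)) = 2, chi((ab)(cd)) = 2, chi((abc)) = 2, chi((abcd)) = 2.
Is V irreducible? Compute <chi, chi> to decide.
Not irreducible (reducible): <chi, chi> = 4 > 1.

Details: <chi, chi> = (1/|G|) sum_C |C| * |chi(C)|^2 = (1/24)[1*|2|^2 + 6*|2|^2 + 3*|2|^2 + 8*|2|^2 + 6*|2|^2]
  = (1/24)[(4) + (24) + (12) + (32) + (24)] = 96/24 = 4.
A character is irreducible iff <chi, chi> = 1, so this representation is reducible.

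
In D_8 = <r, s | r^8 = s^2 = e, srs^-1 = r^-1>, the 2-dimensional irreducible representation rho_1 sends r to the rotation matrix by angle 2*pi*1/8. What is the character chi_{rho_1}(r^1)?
chi_{rho_1}(r^1) = 2*cos(2*pi*1*1/8) = sqrt(2)

Why: rho_1(r^1) is rotation by angle 2*pi*1*1/8, whose trace is 2*cos(2*pi*1*1/8) = sqrt(2).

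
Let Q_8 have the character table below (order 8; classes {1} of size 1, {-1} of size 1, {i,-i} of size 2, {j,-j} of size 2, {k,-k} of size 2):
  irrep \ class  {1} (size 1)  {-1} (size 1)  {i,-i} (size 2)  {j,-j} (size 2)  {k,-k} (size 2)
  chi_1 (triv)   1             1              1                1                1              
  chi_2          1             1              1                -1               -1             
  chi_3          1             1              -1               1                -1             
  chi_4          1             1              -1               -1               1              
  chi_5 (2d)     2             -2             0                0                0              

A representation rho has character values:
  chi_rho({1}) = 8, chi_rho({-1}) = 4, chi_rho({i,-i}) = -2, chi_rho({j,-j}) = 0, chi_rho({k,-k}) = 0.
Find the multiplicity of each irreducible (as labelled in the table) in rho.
Multiplicities: chi_1: 1, chi_2: 1, chi_3: 2, chi_4: 2, chi_5: 1.

Justification: Use <chi_rho, chi> = (1/|G|) sum_C |C| * chi_rho(C) * conj(chi(C)) with |G| = 8 for each irreducible chi in the table:
  <chi_rho, chi_1> = (1/8)[1*(8)*conj(1) + 1*(4)*conj(1) + 2*(-2)*conj(1) + 2*(0)*conj(1) + 2*(0)*conj(1)]
      = (1/8)[(8) + (4) + (-4) + (0) + (0)] = 8/8 = 1
  <chi_rho, chi_2> = (1/8)[1*(8)*conj(1) + 1*(4)*conj(1) + 2*(-2)*conj(1) + 2*(0)*conj(-1) + 2*(0)*conj(-1)]
      = (1/8)[(8) + (4) + (-4) + (0) + (0)] = 8/8 = 1
  <chi_rho, chi_3> = (1/8)[1*(8)*conj(1) + 1*(4)*conj(1) + 2*(-2)*conj(-1) + 2*(0)*conj(1) + 2*(0)*conj(-1)]
      = (1/8)[(8) + (4) + (4) + (0) + (0)] = 16/8 = 2
  <chi_rho, chi_4> = (1/8)[1*(8)*conj(1) + 1*(4)*conj(1) + 2*(-2)*conj(-1) + 2*(0)*conj(-1) + 2*(0)*conj(1)]
      = (1/8)[(8) + (4) + (4) + (0) + (0)] = 16/8 = 2
  <chi_rho, chi_5> = (1/8)[1*(8)*conj(2) + 1*(4)*conj(-2) + 2*(-2)*conj(0) + 2*(0)*conj(0) + 2*(0)*conj(0)]
      = (1/8)[(16) + (-8) + (0) + (0) + (0)] = 8/8 = 1
Dimension check: dim(rho) = sum (mult * dim) = 1*1 + 1*1 + 2*1 + 2*1 + 1*2 = 8 = chi_rho(e) = 8.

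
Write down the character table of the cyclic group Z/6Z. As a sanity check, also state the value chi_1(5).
Character table of Z/6Z (irreps indexed chi_0,...,chi_5 with chi_k(m) = zeta_6^(k*m), zeta_6 = exp(2*pi*i/6)):
  irrep \ class  {0} (size 1)  {1} (size 1)    {2} (size 1)    {3} (size 1)  {4} (size 1)    {5} (size 1)  
  chi_0          1             1               1               1             1               1             
  chi_1          1             exp(I*pi/3)     exp(2*I*pi/3)   -1            exp(-2*I*pi/3)  exp(-I*pi/3)  
  chi_2          1             exp(2*I*pi/3)   exp(-2*I*pi/3)  1             exp(2*I*pi/3)   exp(-2*I*pi/3)
  chi_3          1             -1              1               -1            1               -1            
  chi_4          1             exp(-2*I*pi/3)  exp(2*I*pi/3)   1             exp(-2*I*pi/3)  exp(2*I*pi/3) 
  chi_5          1             exp(-I*pi/3)    exp(-2*I*pi/3)  -1            exp(2*I*pi/3)   exp(I*pi/3)   

Spot check: chi_1(5) = zeta_6^(1*5) = zeta_6^5 = exp(-I*pi/3).

Reasoning: Z/6Z is abelian, so all 6 irreducible complex representations are 1-dimensional. They are given by chi_k(m) = zeta_6^(k*m) for k = 0,...,5. Row orthogonality: sum_m chi_k(m) conj(chi_l(m)) = 6 * [k = l].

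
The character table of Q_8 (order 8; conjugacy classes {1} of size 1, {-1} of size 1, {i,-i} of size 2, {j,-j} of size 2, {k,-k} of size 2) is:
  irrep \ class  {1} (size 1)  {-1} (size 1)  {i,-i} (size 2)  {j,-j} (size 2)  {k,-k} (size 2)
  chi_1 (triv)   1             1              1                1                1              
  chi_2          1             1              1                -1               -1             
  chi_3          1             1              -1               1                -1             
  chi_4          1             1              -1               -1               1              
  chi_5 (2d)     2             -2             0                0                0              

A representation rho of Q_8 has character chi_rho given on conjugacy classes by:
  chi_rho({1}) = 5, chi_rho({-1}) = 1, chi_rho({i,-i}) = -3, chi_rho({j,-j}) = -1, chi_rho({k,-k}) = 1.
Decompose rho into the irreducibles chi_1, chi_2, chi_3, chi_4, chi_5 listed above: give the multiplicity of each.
Multiplicities: chi_1: 0, chi_2: 0, chi_3: 1, chi_4: 2, chi_5: 1.

Solution. Use <chi_rho, chi> = (1/|G|) sum_C |C| * chi_rho(C) * conj(chi(C)) with |G| = 8 for each irreducible chi in the table:
  <chi_rho, chi_1> = (1/8)[1*(5)*conj(1) + 1*(1)*conj(1) + 2*(-3)*conj(1) + 2*(-1)*conj(1) + 2*(1)*conj(1)]
      = (1/8)[(5) + (1) + (-6) + (-2) + (2)] = 0/8 = 0
  <chi_rho, chi_2> = (1/8)[1*(5)*conj(1) + 1*(1)*conj(1) + 2*(-3)*conj(1) + 2*(-1)*conj(-1) + 2*(1)*conj(-1)]
      = (1/8)[(5) + (1) + (-6) + (2) + (-2)] = 0/8 = 0
  <chi_rho, chi_3> = (1/8)[1*(5)*conj(1) + 1*(1)*conj(1) + 2*(-3)*conj(-1) + 2*(-1)*conj(1) + 2*(1)*conj(-1)]
      = (1/8)[(5) + (1) + (6) + (-2) + (-2)] = 8/8 = 1
  <chi_rho, chi_4> = (1/8)[1*(5)*conj(1) + 1*(1)*conj(1) + 2*(-3)*conj(-1) + 2*(-1)*conj(-1) + 2*(1)*conj(1)]
      = (1/8)[(5) + (1) + (6) + (2) + (2)] = 16/8 = 2
  <chi_rho, chi_5> = (1/8)[1*(5)*conj(2) + 1*(1)*conj(-2) + 2*(-3)*conj(0) + 2*(-1)*conj(0) + 2*(1)*conj(0)]
      = (1/8)[(10) + (-2) + (0) + (0) + (0)] = 8/8 = 1
Dimension check: dim(rho) = sum (mult * dim) = 0*1 + 0*1 + 1*1 + 2*1 + 1*2 = 5 = chi_rho(e) = 5.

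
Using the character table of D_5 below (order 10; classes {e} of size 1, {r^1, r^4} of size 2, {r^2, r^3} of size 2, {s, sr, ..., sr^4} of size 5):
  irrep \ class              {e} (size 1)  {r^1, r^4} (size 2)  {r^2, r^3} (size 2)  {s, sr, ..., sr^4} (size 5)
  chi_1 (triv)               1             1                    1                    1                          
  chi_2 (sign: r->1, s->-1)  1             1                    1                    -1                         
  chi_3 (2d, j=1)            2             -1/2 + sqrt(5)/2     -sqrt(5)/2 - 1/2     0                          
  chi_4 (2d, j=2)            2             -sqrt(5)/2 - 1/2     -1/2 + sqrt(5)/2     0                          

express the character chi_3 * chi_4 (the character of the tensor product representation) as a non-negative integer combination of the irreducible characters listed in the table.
chi_3 tensor chi_4 = chi_3 + chi_4 (all other irreducibles have multiplicity 0).

The character of a tensor product is the pointwise product (chi_3 * chi_4)(C) = chi_3(C) * chi_4(C):
  {e}: (2)*(2), {r^1, r^4}: (-1/2 + sqrt(5)/2)*(-sqrt(5)/2 - 1/2), {r^2, r^3}: (-sqrt(5)/2 - 1/2)*(-1/2 + sqrt(5)/2), {s, sr, ..., sr^4}: (0)*(0)
so (chi_3 * chi_4) takes values
  {e} -> 4, {r^1, r^4} -> -1, {r^2, r^3} -> -1, {s, sr, ..., sr^4} -> 0.
Now take the inner product of this character with each irreducible chi from the table, <chi_3*chi_4, chi> = (1/10) sum_C |C| (chi_3*chi_4)(C) conj(chi(C)):
  <chi_3*chi_4, chi_1> = (1/10)[1*(4)*conj(1) + 2*(-1)*conj(1) + 2*(-1)*conj(1) + 5*(0)*conj(1)]
      = (1/10)[(4) + (-2) + (-2) + (0)] = 0/10 = 0
  <chi_3*chi_4, chi_2> = (1/10)[1*(4)*conj(1) + 2*(-1)*conj(1) + 2*(-1)*conj(1) + 5*(0)*conj(-1)]
      = (1/10)[(4) + (-2) + (-2) + (0)] = 0/10 = 0
  <chi_3*chi_4, chi_3> = (1/10)[1*(4)*conj(2) + 2*(-1)*conj(-1/2 + sqrt(5)/2) + 2*(-1)*conj(-sqrt(5)/2 - 1/2) + 5*(0)*conj(0)]
      = (1/10)[(8) + (1 - sqrt(5)) + (1 + sqrt(5)) + (0)] = 10/10 = 1
  <chi_3*chi_4, chi_4> = (1/10)[1*(4)*conj(2) + 2*(-1)*conj(-sqrt(5)/2 - 1/2) + 2*(-1)*conj(-1/2 + sqrt(5)/2) + 5*(0)*conj(0)]
      = (1/10)[(8) + (1 + sqrt(5)) + (1 - sqrt(5)) + (0)] = 10/10 = 1
Hence the multiplicities are chi_3: 1, chi_4: 1. Dimension check: dim(chi_3)*dim(chi_4) = 2*2 = 4 and sum (mult * dim) = 1*2 + 1*2 = 4.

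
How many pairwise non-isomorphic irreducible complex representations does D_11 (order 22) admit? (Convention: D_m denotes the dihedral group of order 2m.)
7

Explanation: The number of irreducible complex representations of a finite group equals its number of conjugacy classes. D_11 has 7 conjugacy classes ((n+3)/2 for n odd), so D_11 (order 22) has exactly 7 irreducible complex representations.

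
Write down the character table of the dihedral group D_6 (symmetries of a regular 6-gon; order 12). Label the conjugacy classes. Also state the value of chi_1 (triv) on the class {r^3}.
Conjugacy classes: {e} of size 1, {r^3} of size 1, {r^1, r^5} of size 2, {r^2, r^4} of size 2, {s, sr^2, ...} of size 3, {sr, sr^3, ...} of size 3.
Character table:
  irrep \ class              {e} (size 1)  {r^3} (size 1)  {r^1, r^5} (size 2)  {r^2, r^4} (size 2)  {s, sr^2, ...} (size 3)  {sr, sr^3, ...} (size 3)
  chi_1 (triv)               1             1               1                    1                    1                        1                       
  chi_2 (sign: r->1, s->-1)  1             1               1                    1                    -1                       -1                      
  chi_3 (r->-1, s->1)        1             -1              -1                   1                    1                        -1                      
  chi_4 (r->-1, s->-1)       1             -1              -1                   1                    -1                       1                       
  chi_5 (2d, j=1)            2             -2              1                    -1                   0                        0                       
  chi_6 (2d, j=2)            2             2               -1                   -1                   0                        0                       

Spot check: chi_1 (triv) on {r^3} = 1.

Why: D_6 has order 2*6 = 12 with 6 conjugacy classes, hence 6 irreducibles. Sum of squared dims 1 + 1 + 1 + 1 + 4 + 4 = 12 = |G|. Linear characters come from the abelianisation; the 2-dimensional irreps have character r^k -> 2*cos(2*pi*j*k/6), reflections -> 0.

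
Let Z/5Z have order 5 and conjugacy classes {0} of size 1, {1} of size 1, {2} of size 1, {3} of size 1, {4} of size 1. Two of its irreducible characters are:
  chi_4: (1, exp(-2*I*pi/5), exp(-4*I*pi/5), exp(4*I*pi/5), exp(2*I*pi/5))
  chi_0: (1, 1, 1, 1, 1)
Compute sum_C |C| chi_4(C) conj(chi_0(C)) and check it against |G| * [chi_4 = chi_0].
Sum = 0; so <chi_4, chi_0> = 0 (distinct irreducibles are orthogonal).

Compute term by term over conjugacy classes (|C| * chi_4(C) * conj(chi_0(C))):
  1*(1)*conj(1) + 1*(exp(-2*I*pi/5))*conj(1) + 1*(exp(-4*I*pi/5))*conj(1) + 1*(exp(4*I*pi/5))*conj(1) + 1*(exp(2*I*pi/5))*conj(1)
  = (1) + (exp(-2*I*pi/5)) + (exp(-4*I*pi/5)) + (exp(4*I*pi/5)) + (exp(2*I*pi/5))
  = 0.
(Exp terms are combined using exp(i*s)*conj(exp(i*t)) = exp(i*(s-t)), and sums of them are collapsed using the identity that for every m > 1 the m distinct m-th roots of unity sum to 0, e.g. 1 + exp(2*I*pi/3) + exp(-2*I*pi/3) = 0.)
Dividing by |G| = 5 gives 0/5 = 0, matching the row-orthogonality relation <chi_4, chi_0> = [chi_4 = chi_0].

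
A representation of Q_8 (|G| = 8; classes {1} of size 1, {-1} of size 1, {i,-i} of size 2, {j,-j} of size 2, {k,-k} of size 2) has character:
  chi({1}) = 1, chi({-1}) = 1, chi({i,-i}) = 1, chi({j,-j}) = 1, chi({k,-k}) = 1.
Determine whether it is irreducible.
Irreducible: <chi, chi> = 1.

Argument: <chi, chi> = (1/|G|) sum_C |C| * |chi(C)|^2 = (1/8)[1*|1|^2 + 1*|1|^2 + 2*|1|^2 + 2*|1|^2 + 2*|1|^2]
  = (1/8)[(1) + (1) + (2) + (2) + (2)] = 8/8 = 1.
A character is irreducible iff <chi, chi> = 1, so this representation is irreducible.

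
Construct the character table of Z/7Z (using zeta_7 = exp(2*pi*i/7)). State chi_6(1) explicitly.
Character table of Z/7Z (irreps indexed chi_0,...,chi_6 with chi_k(m) = zeta_7^(k*m), zeta_7 = exp(2*pi*i/7)):
  irrep \ class  {0} (size 1)  {1} (size 1)    {2} (size 1)    {3} (size 1)    {4} (size 1)    {5} (size 1)    {6} (size 1)  
  chi_0          1             1               1               1               1               1               1             
  chi_1          1             exp(2*I*pi/7)   exp(4*I*pi/7)   exp(6*I*pi/7)   exp(-6*I*pi/7)  exp(-4*I*pi/7)  exp(-2*I*pi/7)
  chi_2          1             exp(4*I*pi/7)   exp(-6*I*pi/7)  exp(-2*I*pi/7)  exp(2*I*pi/7)   exp(6*I*pi/7)   exp(-4*I*pi/7)
  chi_3          1             exp(6*I*pi/7)   exp(-2*I*pi/7)  exp(4*I*pi/7)   exp(-4*I*pi/7)  exp(2*I*pi/7)   exp(-6*I*pi/7)
  chi_4          1             exp(-6*I*pi/7)  exp(2*I*pi/7)   exp(-4*I*pi/7)  exp(4*I*pi/7)   exp(-2*I*pi/7)  exp(6*I*pi/7) 
  chi_5          1             exp(-4*I*pi/7)  exp(6*I*pi/7)   exp(2*I*pi/7)   exp(-2*I*pi/7)  exp(-6*I*pi/7)  exp(4*I*pi/7) 
  chi_6          1             exp(-2*I*pi/7)  exp(-4*I*pi/7)  exp(-6*I*pi/7)  exp(6*I*pi/7)   exp(4*I*pi/7)   exp(2*I*pi/7) 

Spot check: chi_6(1) = zeta_7^(6*1) = zeta_7^6 = exp(-2*I*pi/7).

Proof sketch: Z/7Z is abelian, so all 7 irreducible complex representations are 1-dimensional. They are given by chi_k(m) = zeta_7^(k*m) for k = 0,...,6. Row orthogonality: sum_m chi_k(m) conj(chi_l(m)) = 7 * [k = l].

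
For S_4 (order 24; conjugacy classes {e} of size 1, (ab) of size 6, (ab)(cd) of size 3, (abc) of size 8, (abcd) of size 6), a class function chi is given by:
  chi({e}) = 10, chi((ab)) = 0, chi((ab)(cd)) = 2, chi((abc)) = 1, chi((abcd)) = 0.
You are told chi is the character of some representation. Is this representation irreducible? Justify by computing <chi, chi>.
Not irreducible (reducible): <chi, chi> = 5 > 1.

Derivation: <chi, chi> = (1/|G|) sum_C |C| * |chi(C)|^2 = (1/24)[1*|10|^2 + 6*|0|^2 + 3*|2|^2 + 8*|1|^2 + 6*|0|^2]
  = (1/24)[(100) + (0) + (12) + (8) + (0)] = 120/24 = 5.
A character is irreducible iff <chi, chi> = 1, so this representation is reducible.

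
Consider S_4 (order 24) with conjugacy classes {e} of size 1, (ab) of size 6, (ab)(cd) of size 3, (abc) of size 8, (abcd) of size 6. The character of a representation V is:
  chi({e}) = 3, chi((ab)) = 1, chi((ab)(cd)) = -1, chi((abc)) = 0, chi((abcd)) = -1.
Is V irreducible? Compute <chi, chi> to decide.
Irreducible: <chi, chi> = 1.

Reasoning: <chi, chi> = (1/|G|) sum_C |C| * |chi(C)|^2 = (1/24)[1*|3|^2 + 6*|1|^2 + 3*|-1|^2 + 8*|0|^2 + 6*|-1|^2]
  = (1/24)[(9) + (6) + (3) + (0) + (6)] = 24/24 = 1.
A character is irreducible iff <chi, chi> = 1, so this representation is irreducible.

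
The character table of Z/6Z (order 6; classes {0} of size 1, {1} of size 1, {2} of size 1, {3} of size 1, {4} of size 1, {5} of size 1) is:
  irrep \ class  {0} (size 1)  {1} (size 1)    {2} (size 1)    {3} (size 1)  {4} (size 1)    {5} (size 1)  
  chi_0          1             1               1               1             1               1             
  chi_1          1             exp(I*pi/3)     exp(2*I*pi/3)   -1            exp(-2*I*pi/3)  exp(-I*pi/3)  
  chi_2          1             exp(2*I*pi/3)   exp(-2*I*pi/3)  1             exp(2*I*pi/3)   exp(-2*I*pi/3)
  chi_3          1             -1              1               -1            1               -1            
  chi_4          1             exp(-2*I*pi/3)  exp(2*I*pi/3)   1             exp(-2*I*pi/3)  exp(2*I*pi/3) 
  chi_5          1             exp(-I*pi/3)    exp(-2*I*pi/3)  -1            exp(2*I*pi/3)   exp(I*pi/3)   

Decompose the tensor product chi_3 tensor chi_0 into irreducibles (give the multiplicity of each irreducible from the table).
chi_3 tensor chi_0 = chi_3 (all other irreducibles have multiplicity 0).

Working: The character of a tensor product is the pointwise product (chi_3 * chi_0)(C) = chi_3(C) * chi_0(C):
  {0}: (1)*(1), {1}: (-1)*(1), {2}: (1)*(1), {3}: (-1)*(1), {4}: (1)*(1), {5}: (-1)*(1)
so (chi_3 * chi_0) takes values
  {0} -> 1, {1} -> -1, {2} -> 1, {3} -> -1, {4} -> 1, {5} -> -1.
Now take the inner product of this character with each irreducible chi from the table, <chi_3*chi_0, chi> = (1/6) sum_C |C| (chi_3*chi_0)(C) conj(chi(C)):
  <chi_3*chi_0, chi_0> = (1/6)[1*(1)*conj(1) + 1*(-1)*conj(1) + 1*(1)*conj(1) + 1*(-1)*conj(1) + 1*(1)*conj(1) + 1*(-1)*conj(1)]
      = (1/6)[(1) + (-1) + (1) + (-1) + (1) + (-1)] = 0/6 = 0
  <chi_3*chi_0, chi_1> = (1/6)[1*(1)*conj(1) + 1*(-1)*conj(exp(I*pi/3)) + 1*(1)*conj(exp(2*I*pi/3)) + 1*(-1)*conj(-1) + 1*(1)*conj(exp(-2*I*pi/3)) + 1*(-1)*conj(exp(-I*pi/3))]
      = (1/6)[(1) + (-exp(-I*pi/3)) + (exp(-2*I*pi/3)) + (1) + (exp(2*I*pi/3)) + (-exp(I*pi/3))] = 0/6 = 0
  <chi_3*chi_0, chi_2> = (1/6)[1*(1)*conj(1) + 1*(-1)*conj(exp(2*I*pi/3)) + 1*(1)*conj(exp(-2*I*pi/3)) + 1*(-1)*conj(1) + 1*(1)*conj(exp(2*I*pi/3)) + 1*(-1)*conj(exp(-2*I*pi/3))]
      = (1/6)[(1) + (-exp(-2*I*pi/3)) + (exp(2*I*pi/3)) + (-1) + (exp(-2*I*pi/3)) + (-exp(2*I*pi/3))] = 0/6 = 0
  <chi_3*chi_0, chi_3> = (1/6)[1*(1)*conj(1) + 1*(-1)*conj(-1) + 1*(1)*conj(1) + 1*(-1)*conj(-1) + 1*(1)*conj(1) + 1*(-1)*conj(-1)]
      = (1/6)[(1) + (1) + (1) + (1) + (1) + (1)] = 6/6 = 1
  <chi_3*chi_0, chi_4> = (1/6)[1*(1)*conj(1) + 1*(-1)*conj(exp(-2*I*pi/3)) + 1*(1)*conj(exp(2*I*pi/3)) + 1*(-1)*conj(1) + 1*(1)*conj(exp(-2*I*pi/3)) + 1*(-1)*conj(exp(2*I*pi/3))]
      = (1/6)[(1) + (-exp(2*I*pi/3)) + (exp(-2*I*pi/3)) + (-1) + (exp(2*I*pi/3)) + (-exp(-2*I*pi/3))] = 0/6 = 0
  <chi_3*chi_0, chi_5> = (1/6)[1*(1)*conj(1) + 1*(-1)*conj(exp(-I*pi/3)) + 1*(1)*conj(exp(-2*I*pi/3)) + 1*(-1)*conj(-1) + 1*(1)*conj(exp(2*I*pi/3)) + 1*(-1)*conj(exp(I*pi/3))]
      = (1/6)[(1) + (-exp(I*pi/3)) + (exp(2*I*pi/3)) + (1) + (exp(-2*I*pi/3)) + (-exp(-I*pi/3))] = 0/6 = 0
(Exp terms are combined using exp(i*s)*conj(exp(i*t)) = exp(i*(s-t)), and sums of them are collapsed using the identity that for every m > 1 the m distinct m-th roots of unity sum to 0, e.g. 1 + exp(2*I*pi/3) + exp(-2*I*pi/3) = 0.)
Hence the multiplicities are chi_3: 1. Dimension check: dim(chi_3)*dim(chi_0) = 1*1 = 1 and sum (mult * dim) = 1*1 = 1.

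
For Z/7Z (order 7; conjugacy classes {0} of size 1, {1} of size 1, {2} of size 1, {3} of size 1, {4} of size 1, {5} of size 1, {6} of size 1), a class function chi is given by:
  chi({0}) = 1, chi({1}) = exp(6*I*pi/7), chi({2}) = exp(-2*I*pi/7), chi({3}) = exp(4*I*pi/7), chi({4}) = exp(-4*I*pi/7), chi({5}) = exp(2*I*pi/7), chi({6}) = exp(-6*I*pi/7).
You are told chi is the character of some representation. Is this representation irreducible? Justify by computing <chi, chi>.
Irreducible: <chi, chi> = 1.

Details: <chi, chi> = (1/|G|) sum_C |C| * |chi(C)|^2 = (1/7)[1*|1|^2 + 1*|exp(6*I*pi/7)|^2 + 1*|exp(-2*I*pi/7)|^2 + 1*|exp(4*I*pi/7)|^2 + 1*|exp(-4*I*pi/7)|^2 + 1*|exp(2*I*pi/7)|^2 + 1*|exp(-6*I*pi/7)|^2]
  = (1/7)[(1) + (1) + (1) + (1) + (1) + (1) + (1)] = 7/7 = 1.
(Exp terms are combined using exp(i*s)*conj(exp(i*t)) = exp(i*(s-t)), and sums of them are collapsed using the identity that for every m > 1 the m distinct m-th roots of unity sum to 0, e.g. 1 + exp(2*I*pi/3) + exp(-2*I*pi/3) = 0.)
A character is irreducible iff <chi, chi> = 1, so this representation is irreducible.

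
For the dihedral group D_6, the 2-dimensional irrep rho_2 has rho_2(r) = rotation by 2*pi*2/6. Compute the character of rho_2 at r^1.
chi_{rho_2}(r^1) = 2*cos(2*pi*2*1/6) = -1

Reasoning: rho_2(r^1) is rotation by angle 2*pi*2*1/6, whose trace is 2*cos(2*pi*2*1/6) = -1.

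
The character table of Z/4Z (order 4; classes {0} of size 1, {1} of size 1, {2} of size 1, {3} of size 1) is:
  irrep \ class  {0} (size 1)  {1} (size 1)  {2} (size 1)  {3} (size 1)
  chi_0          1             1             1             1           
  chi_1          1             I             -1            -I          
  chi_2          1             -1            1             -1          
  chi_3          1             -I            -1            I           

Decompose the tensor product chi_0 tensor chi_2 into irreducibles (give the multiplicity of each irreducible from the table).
chi_0 tensor chi_2 = chi_2 (all other irreducibles have multiplicity 0).

Explanation: The character of a tensor product is the pointwise product (chi_0 * chi_2)(C) = chi_0(C) * chi_2(C):
  {0}: (1)*(1), {1}: (1)*(-1), {2}: (1)*(1), {3}: (1)*(-1)
so (chi_0 * chi_2) takes values
  {0} -> 1, {1} -> -1, {2} -> 1, {3} -> -1.
Now take the inner product of this character with each irreducible chi from the table, <chi_0*chi_2, chi> = (1/4) sum_C |C| (chi_0*chi_2)(C) conj(chi(C)):
  <chi_0*chi_2, chi_0> = (1/4)[1*(1)*conj(1) + 1*(-1)*conj(1) + 1*(1)*conj(1) + 1*(-1)*conj(1)]
      = (1/4)[(1) + (-1) + (1) + (-1)] = 0/4 = 0
  <chi_0*chi_2, chi_1> = (1/4)[1*(1)*conj(1) + 1*(-1)*conj(I) + 1*(1)*conj(-1) + 1*(-1)*conj(-I)]
      = (1/4)[(1) + (I) + (-1) + (-I)] = 0/4 = 0
  <chi_0*chi_2, chi_2> = (1/4)[1*(1)*conj(1) + 1*(-1)*conj(-1) + 1*(1)*conj(1) + 1*(-1)*conj(-1)]
      = (1/4)[(1) + (1) + (1) + (1)] = 4/4 = 1
  <chi_0*chi_2, chi_3> = (1/4)[1*(1)*conj(1) + 1*(-1)*conj(-I) + 1*(1)*conj(-1) + 1*(-1)*conj(I)]
      = (1/4)[(1) + (-I) + (-1) + (I)] = 0/4 = 0
(Exp terms are combined using exp(i*s)*conj(exp(i*t)) = exp(i*(s-t)), and sums of them are collapsed using the identity that for every m > 1 the m distinct m-th roots of unity sum to 0, e.g. 1 + exp(2*I*pi/3) + exp(-2*I*pi/3) = 0.)
Hence the multiplicities are chi_2: 1. Dimension check: dim(chi_0)*dim(chi_2) = 1*1 = 1 and sum (mult * dim) = 1*1 = 1.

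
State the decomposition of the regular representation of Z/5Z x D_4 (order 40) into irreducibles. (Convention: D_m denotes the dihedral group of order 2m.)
Each irreducible V_i of dimension d_i appears with multiplicity d_i, i.e. rho_reg = (direct sum over all irreducibles V_i) d_i V_i. The irreducible dimensions for Z/5Z x D_4 are 1, 1, 1, 1, 1, 1, 1, 1, 1, 1, 1, 1, 1, 1, 1, 1, 1, 1, 1, 1, 2, 2, 2, 2, 2: 20 irreducibles of dimension 1, each with multiplicity 1; 5 irreducibles of dimension 2, each with multiplicity 2. Total dimension 20*1*1 + 5*2*2 = 40 = |G|.

General theorem: in the regular representation of a finite group G, each irreducible appears with multiplicity equal to its dimension. Check: dim(rho_reg) = sum d_i^2 = 1 + 1 + 1 + 1 + 1 + 1 + 1 + 1 + 1 + 1 + 1 + 1 + 1 + 1 + 1 + 1 + 1 + 1 + 1 + 1 + 4 + 4 + 4 + 4 + 4 = 40 = |G|.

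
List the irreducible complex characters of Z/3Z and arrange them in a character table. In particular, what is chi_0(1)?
Character table of Z/3Z (irreps indexed chi_0,...,chi_2 with chi_k(m) = zeta_3^(k*m), zeta_3 = exp(2*pi*i/3)):
  irrep \ class  {0} (size 1)  {1} (size 1)    {2} (size 1)  
  chi_0          1             1               1             
  chi_1          1             exp(2*I*pi/3)   exp(-2*I*pi/3)
  chi_2          1             exp(-2*I*pi/3)  exp(2*I*pi/3) 

Spot check: chi_0(1) = zeta_3^(0*1) = zeta_3^0 = 1.

Justification: Z/3Z is abelian, so all 3 irreducible complex representations are 1-dimensional. They are given by chi_k(m) = zeta_3^(k*m) for k = 0,...,2. Row orthogonality: sum_m chi_k(m) conj(chi_l(m)) = 3 * [k = l].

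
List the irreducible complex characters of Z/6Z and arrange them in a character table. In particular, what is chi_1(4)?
Character table of Z/6Z (irreps indexed chi_0,...,chi_5 with chi_k(m) = zeta_6^(k*m), zeta_6 = exp(2*pi*i/6)):
  irrep \ class  {0} (size 1)  {1} (size 1)    {2} (size 1)    {3} (size 1)  {4} (size 1)    {5} (size 1)  
  chi_0          1             1               1               1             1               1             
  chi_1          1             exp(I*pi/3)     exp(2*I*pi/3)   -1            exp(-2*I*pi/3)  exp(-I*pi/3)  
  chi_2          1             exp(2*I*pi/3)   exp(-2*I*pi/3)  1             exp(2*I*pi/3)   exp(-2*I*pi/3)
  chi_3          1             -1              1               -1            1               -1            
  chi_4          1             exp(-2*I*pi/3)  exp(2*I*pi/3)   1             exp(-2*I*pi/3)  exp(2*I*pi/3) 
  chi_5          1             exp(-I*pi/3)    exp(-2*I*pi/3)  -1            exp(2*I*pi/3)   exp(I*pi/3)   

Spot check: chi_1(4) = zeta_6^(1*4) = zeta_6^4 = exp(-2*I*pi/3).

Reasoning: Z/6Z is abelian, so all 6 irreducible complex representations are 1-dimensional. They are given by chi_k(m) = zeta_6^(k*m) for k = 0,...,5. Row orthogonality: sum_m chi_k(m) conj(chi_l(m)) = 6 * [k = l].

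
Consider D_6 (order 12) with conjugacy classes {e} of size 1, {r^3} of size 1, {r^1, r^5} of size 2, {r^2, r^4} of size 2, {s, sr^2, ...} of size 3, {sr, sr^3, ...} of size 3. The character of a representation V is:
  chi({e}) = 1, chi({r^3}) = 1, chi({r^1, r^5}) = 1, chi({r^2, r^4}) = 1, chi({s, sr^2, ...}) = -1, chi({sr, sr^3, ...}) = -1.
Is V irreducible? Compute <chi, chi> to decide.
Irreducible: <chi, chi> = 1.

Proof sketch: <chi, chi> = (1/|G|) sum_C |C| * |chi(C)|^2 = (1/12)[1*|1|^2 + 1*|1|^2 + 2*|1|^2 + 2*|1|^2 + 3*|-1|^2 + 3*|-1|^2]
  = (1/12)[(1) + (1) + (2) + (2) + (3) + (3)] = 12/12 = 1.
A character is irreducible iff <chi, chi> = 1, so this representation is irreducible.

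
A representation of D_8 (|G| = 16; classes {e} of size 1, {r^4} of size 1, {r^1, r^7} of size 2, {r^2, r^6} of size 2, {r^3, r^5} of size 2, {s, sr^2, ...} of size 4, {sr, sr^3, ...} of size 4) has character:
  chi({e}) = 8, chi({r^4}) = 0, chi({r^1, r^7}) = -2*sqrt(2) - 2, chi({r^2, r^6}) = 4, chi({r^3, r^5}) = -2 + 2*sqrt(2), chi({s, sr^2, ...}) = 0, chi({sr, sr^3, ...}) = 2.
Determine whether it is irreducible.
Not irreducible (reducible): <chi, chi> = 10 > 1.

Derivation: <chi, chi> = (1/|G|) sum_C |C| * |chi(C)|^2 = (1/16)[1*|8|^2 + 1*|0|^2 + 2*|-2*sqrt(2) - 2|^2 + 2*|4|^2 + 2*|-2 + 2*sqrt(2)|^2 + 4*|0|^2 + 4*|2|^2]
  = (1/16)[(64) + (0) + (16*sqrt(2) + 24) + (32) + (24 - 16*sqrt(2)) + (0) + (16)] = 160/16 = 10.
A character is irreducible iff <chi, chi> = 1, so this representation is reducible.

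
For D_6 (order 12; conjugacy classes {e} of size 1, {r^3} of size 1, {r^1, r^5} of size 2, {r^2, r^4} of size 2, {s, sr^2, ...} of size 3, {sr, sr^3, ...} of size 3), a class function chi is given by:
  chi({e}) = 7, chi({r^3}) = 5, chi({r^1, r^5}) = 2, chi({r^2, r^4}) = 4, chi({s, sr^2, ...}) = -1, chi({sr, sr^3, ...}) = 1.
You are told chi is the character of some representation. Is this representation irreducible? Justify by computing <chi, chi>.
Not irreducible (reducible): <chi, chi> = 10 > 1.

Working: <chi, chi> = (1/|G|) sum_C |C| * |chi(C)|^2 = (1/12)[1*|7|^2 + 1*|5|^2 + 2*|2|^2 + 2*|4|^2 + 3*|-1|^2 + 3*|1|^2]
  = (1/12)[(49) + (25) + (8) + (32) + (3) + (3)] = 120/12 = 10.
A character is irreducible iff <chi, chi> = 1, so this representation is reducible.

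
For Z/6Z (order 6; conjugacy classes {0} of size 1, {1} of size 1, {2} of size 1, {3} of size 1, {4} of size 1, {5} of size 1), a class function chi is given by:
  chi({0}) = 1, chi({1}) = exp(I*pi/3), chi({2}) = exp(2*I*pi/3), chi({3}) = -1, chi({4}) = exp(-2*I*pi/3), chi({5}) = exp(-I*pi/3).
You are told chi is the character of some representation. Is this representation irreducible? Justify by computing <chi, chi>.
Irreducible: <chi, chi> = 1.

Proof sketch: <chi, chi> = (1/|G|) sum_C |C| * |chi(C)|^2 = (1/6)[1*|1|^2 + 1*|exp(I*pi/3)|^2 + 1*|exp(2*I*pi/3)|^2 + 1*|-1|^2 + 1*|exp(-2*I*pi/3)|^2 + 1*|exp(-I*pi/3)|^2]
  = (1/6)[(1) + (1) + (1) + (1) + (1) + (1)] = 6/6 = 1.
(Exp terms are combined using exp(i*s)*conj(exp(i*t)) = exp(i*(s-t)), and sums of them are collapsed using the identity that for every m > 1 the m distinct m-th roots of unity sum to 0, e.g. 1 + exp(2*I*pi/3) + exp(-2*I*pi/3) = 0.)
A character is irreducible iff <chi, chi> = 1, so this representation is irreducible.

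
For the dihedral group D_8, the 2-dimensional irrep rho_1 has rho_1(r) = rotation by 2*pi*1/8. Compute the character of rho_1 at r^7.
chi_{rho_1}(r^7) = 2*cos(2*pi*1*7/8) = sqrt(2)

Proof sketch: rho_1(r^7) is rotation by angle 2*pi*1*7/8, whose trace is 2*cos(2*pi*1*7/8) = sqrt(2).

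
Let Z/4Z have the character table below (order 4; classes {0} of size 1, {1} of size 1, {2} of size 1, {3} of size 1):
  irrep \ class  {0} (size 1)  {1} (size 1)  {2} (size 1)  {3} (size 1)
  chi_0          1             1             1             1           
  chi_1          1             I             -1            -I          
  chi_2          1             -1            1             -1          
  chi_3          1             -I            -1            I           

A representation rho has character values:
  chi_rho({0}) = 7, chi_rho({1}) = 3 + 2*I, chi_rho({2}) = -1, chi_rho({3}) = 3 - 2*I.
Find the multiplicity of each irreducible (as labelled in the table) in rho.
Multiplicities: chi_0: 3, chi_1: 3, chi_2: 0, chi_3: 1.

Derivation: Use <chi_rho, chi> = (1/|G|) sum_C |C| * chi_rho(C) * conj(chi(C)) with |G| = 4 for each irreducible chi in the table:
  <chi_rho, chi_0> = (1/4)[1*(7)*conj(1) + 1*(3 + 2*I)*conj(1) + 1*(-1)*conj(1) + 1*(3 - 2*I)*conj(1)]
      = (1/4)[(7) + (3 + 2*I) + (-1) + (3 - 2*I)] = 12/4 = 3
  <chi_rho, chi_1> = (1/4)[1*(7)*conj(1) + 1*(3 + 2*I)*conj(I) + 1*(-1)*conj(-1) + 1*(3 - 2*I)*conj(-I)]
      = (1/4)[(7) + (2 - 3*I) + (1) + (2 + 3*I)] = 12/4 = 3
  <chi_rho, chi_2> = (1/4)[1*(7)*conj(1) + 1*(3 + 2*I)*conj(-1) + 1*(-1)*conj(1) + 1*(3 - 2*I)*conj(-1)]
      = (1/4)[(7) + (-3 - 2*I) + (-1) + (-3 + 2*I)] = 0/4 = 0
  <chi_rho, chi_3> = (1/4)[1*(7)*conj(1) + 1*(3 + 2*I)*conj(-I) + 1*(-1)*conj(-1) + 1*(3 - 2*I)*conj(I)]
      = (1/4)[(7) + (-2 + 3*I) + (1) + (-2 - 3*I)] = 4/4 = 1
(Exp terms are combined using exp(i*s)*conj(exp(i*t)) = exp(i*(s-t)), and sums of them are collapsed using the identity that for every m > 1 the m distinct m-th roots of unity sum to 0, e.g. 1 + exp(2*I*pi/3) + exp(-2*I*pi/3) = 0.)
Dimension check: dim(rho) = sum (mult * dim) = 3*1 + 3*1 + 0*1 + 1*1 = 7 = chi_rho(e) = 7.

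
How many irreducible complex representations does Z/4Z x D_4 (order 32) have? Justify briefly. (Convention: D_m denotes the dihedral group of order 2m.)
20

Why: The number of irreducible complex representations of a finite group equals its number of conjugacy classes. For a direct product, #classes(G x H) = #classes(G) * #classes(H). Z/4Z has 4 classes (abelian), D_4 has 5 classes, so 4 * 5 = 20, so Z/4Z x D_4 (order 32) has exactly 20 irreducible complex representations.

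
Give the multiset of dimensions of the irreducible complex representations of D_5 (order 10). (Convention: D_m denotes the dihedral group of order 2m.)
Dimensions: 1, 1, 2, 2

Details: There are 4 irreducibles (= number of conjugacy classes). Their dimensions d_i satisfy sum d_i^2 = |G| = 10: 1 + 1 + 4 + 4 = 10.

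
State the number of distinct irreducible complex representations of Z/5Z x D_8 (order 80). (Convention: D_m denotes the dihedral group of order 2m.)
35

The number of irreducible complex representations of a finite group equals its number of conjugacy classes. For a direct product, #classes(G x H) = #classes(G) * #classes(H). Z/5Z has 5 classes (abelian), D_8 has 7 classes, so 5 * 7 = 35, so Z/5Z x D_8 (order 80) has exactly 35 irreducible complex representations.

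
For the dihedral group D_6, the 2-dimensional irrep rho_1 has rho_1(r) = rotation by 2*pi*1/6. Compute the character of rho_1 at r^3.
chi_{rho_1}(r^3) = 2*cos(2*pi*1*3/6) = -2

Justification: rho_1(r^3) is rotation by angle 2*pi*1*3/6, whose trace is 2*cos(2*pi*1*3/6) = -2.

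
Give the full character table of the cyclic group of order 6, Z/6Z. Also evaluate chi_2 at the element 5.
Character table of Z/6Z (irreps indexed chi_0,...,chi_5 with chi_k(m) = zeta_6^(k*m), zeta_6 = exp(2*pi*i/6)):
  irrep \ class  {0} (size 1)  {1} (size 1)    {2} (size 1)    {3} (size 1)  {4} (size 1)    {5} (size 1)  
  chi_0          1             1               1               1             1               1             
  chi_1          1             exp(I*pi/3)     exp(2*I*pi/3)   -1            exp(-2*I*pi/3)  exp(-I*pi/3)  
  chi_2          1             exp(2*I*pi/3)   exp(-2*I*pi/3)  1             exp(2*I*pi/3)   exp(-2*I*pi/3)
  chi_3          1             -1              1               -1            1               -1            
  chi_4          1             exp(-2*I*pi/3)  exp(2*I*pi/3)   1             exp(-2*I*pi/3)  exp(2*I*pi/3) 
  chi_5          1             exp(-I*pi/3)    exp(-2*I*pi/3)  -1            exp(2*I*pi/3)   exp(I*pi/3)   

Spot check: chi_2(5) = zeta_6^(2*5) = zeta_6^10 = exp(-2*I*pi/3).

Explanation: Z/6Z is abelian, so all 6 irreducible complex representations are 1-dimensional. They are given by chi_k(m) = zeta_6^(k*m) for k = 0,...,5. Row orthogonality: sum_m chi_k(m) conj(chi_l(m)) = 6 * [k = l].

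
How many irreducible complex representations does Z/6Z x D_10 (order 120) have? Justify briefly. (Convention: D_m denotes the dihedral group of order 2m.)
48

Reasoning: The number of irreducible complex representations of a finite group equals its number of conjugacy classes. For a direct product, #classes(G x H) = #classes(G) * #classes(H). Z/6Z has 6 classes (abelian), D_10 has 8 classes, so 6 * 8 = 48, so Z/6Z x D_10 (order 120) has exactly 48 irreducible complex representations.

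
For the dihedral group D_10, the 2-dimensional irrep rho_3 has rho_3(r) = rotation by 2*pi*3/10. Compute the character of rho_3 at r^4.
chi_{rho_3}(r^4) = 2*cos(2*pi*3*4/10) = -1/2 + sqrt(5)/2

Working: rho_3(r^4) is rotation by angle 2*pi*3*4/10, whose trace is 2*cos(2*pi*3*4/10) = -1/2 + sqrt(5)/2.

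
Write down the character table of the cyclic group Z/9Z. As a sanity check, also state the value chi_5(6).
Character table of Z/9Z (irreps indexed chi_0,...,chi_8 with chi_k(m) = zeta_9^(k*m), zeta_9 = exp(2*pi*i/9)):
  irrep \ class  {0} (size 1)  {1} (size 1)    {2} (size 1)    {3} (size 1)    {4} (size 1)    {5} (size 1)    {6} (size 1)    {7} (size 1)    {8} (size 1)  
  chi_0          1             1               1               1               1               1               1               1               1             
  chi_1          1             exp(2*I*pi/9)   exp(4*I*pi/9)   exp(2*I*pi/3)   exp(8*I*pi/9)   exp(-8*I*pi/9)  exp(-2*I*pi/3)  exp(-4*I*pi/9)  exp(-2*I*pi/9)
  chi_2          1             exp(4*I*pi/9)   exp(8*I*pi/9)   exp(-2*I*pi/3)  exp(-2*I*pi/9)  exp(2*I*pi/9)   exp(2*I*pi/3)   exp(-8*I*pi/9)  exp(-4*I*pi/9)
  chi_3          1             exp(2*I*pi/3)   exp(-2*I*pi/3)  1               exp(2*I*pi/3)   exp(-2*I*pi/3)  1               exp(2*I*pi/3)   exp(-2*I*pi/3)
  chi_4          1             exp(8*I*pi/9)   exp(-2*I*pi/9)  exp(2*I*pi/3)   exp(-4*I*pi/9)  exp(4*I*pi/9)   exp(-2*I*pi/3)  exp(2*I*pi/9)   exp(-8*I*pi/9)
  chi_5          1             exp(-8*I*pi/9)  exp(2*I*pi/9)   exp(-2*I*pi/3)  exp(4*I*pi/9)   exp(-4*I*pi/9)  exp(2*I*pi/3)   exp(-2*I*pi/9)  exp(8*I*pi/9) 
  chi_6          1             exp(-2*I*pi/3)  exp(2*I*pi/3)   1               exp(-2*I*pi/3)  exp(2*I*pi/3)   1               exp(-2*I*pi/3)  exp(2*I*pi/3) 
  chi_7          1             exp(-4*I*pi/9)  exp(-8*I*pi/9)  exp(2*I*pi/3)   exp(2*I*pi/9)   exp(-2*I*pi/9)  exp(-2*I*pi/3)  exp(8*I*pi/9)   exp(4*I*pi/9) 
  chi_8          1             exp(-2*I*pi/9)  exp(-4*I*pi/9)  exp(-2*I*pi/3)  exp(-8*I*pi/9)  exp(8*I*pi/9)   exp(2*I*pi/3)   exp(4*I*pi/9)   exp(2*I*pi/9) 

Spot check: chi_5(6) = zeta_9^(5*6) = zeta_9^30 = exp(2*I*pi/3).

Argument: Z/9Z is abelian, so all 9 irreducible complex representations are 1-dimensional. They are given by chi_k(m) = zeta_9^(k*m) for k = 0,...,8. Row orthogonality: sum_m chi_k(m) conj(chi_l(m)) = 9 * [k = l].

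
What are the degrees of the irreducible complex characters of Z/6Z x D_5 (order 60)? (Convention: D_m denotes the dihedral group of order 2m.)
Dimensions: 1, 1, 1, 1, 1, 1, 1, 1, 1, 1, 1, 1, 2, 2, 2, 2, 2, 2, 2, 2, 2, 2, 2, 2

Explanation: There are 24 irreducibles (= number of conjugacy classes). Their dimensions d_i satisfy sum d_i^2 = |G| = 60: 1 + 1 + 1 + 1 + 1 + 1 + 1 + 1 + 1 + 1 + 1 + 1 + 4 + 4 + 4 + 4 + 4 + 4 + 4 + 4 + 4 + 4 + 4 + 4 = 60. (For the product with Z/6Z: each of the 6 1-dim characters of Z/6Z tensors with each irrep of D_5, giving 6 copies of each D_5-dimension.)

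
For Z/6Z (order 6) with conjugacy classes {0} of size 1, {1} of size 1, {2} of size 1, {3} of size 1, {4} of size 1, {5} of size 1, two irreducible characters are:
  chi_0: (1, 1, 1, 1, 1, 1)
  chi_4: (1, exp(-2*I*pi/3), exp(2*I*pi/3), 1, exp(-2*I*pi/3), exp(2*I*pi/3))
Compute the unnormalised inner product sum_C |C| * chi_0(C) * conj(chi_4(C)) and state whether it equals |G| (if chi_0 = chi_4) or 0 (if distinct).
Sum = 0; so <chi_0, chi_4> = 0 (distinct irreducibles are orthogonal).

Explanation: Compute term by term over conjugacy classes (|C| * chi_0(C) * conj(chi_4(C))):
  1*(1)*conj(1) + 1*(1)*conj(exp(-2*I*pi/3)) + 1*(1)*conj(exp(2*I*pi/3)) + 1*(1)*conj(1) + 1*(1)*conj(exp(-2*I*pi/3)) + 1*(1)*conj(exp(2*I*pi/3))
  = (1) + (exp(2*I*pi/3)) + (exp(-2*I*pi/3)) + (1) + (exp(2*I*pi/3)) + (exp(-2*I*pi/3))
  = 0.
(Exp terms are combined using exp(i*s)*conj(exp(i*t)) = exp(i*(s-t)), and sums of them are collapsed using the identity that for every m > 1 the m distinct m-th roots of unity sum to 0, e.g. 1 + exp(2*I*pi/3) + exp(-2*I*pi/3) = 0.)
Dividing by |G| = 6 gives 0/6 = 0, matching the row-orthogonality relation <chi_0, chi_4> = [chi_0 = chi_4].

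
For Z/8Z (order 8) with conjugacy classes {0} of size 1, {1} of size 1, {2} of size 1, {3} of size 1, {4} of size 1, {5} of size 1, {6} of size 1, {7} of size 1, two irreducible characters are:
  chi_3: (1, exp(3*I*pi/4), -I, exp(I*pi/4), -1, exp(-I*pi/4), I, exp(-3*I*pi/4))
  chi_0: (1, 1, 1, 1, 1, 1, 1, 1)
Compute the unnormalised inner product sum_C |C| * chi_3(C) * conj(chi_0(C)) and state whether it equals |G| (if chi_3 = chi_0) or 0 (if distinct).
Sum = 0; so <chi_3, chi_0> = 0 (distinct irreducibles are orthogonal).

Argument: Compute term by term over conjugacy classes (|C| * chi_3(C) * conj(chi_0(C))):
  1*(1)*conj(1) + 1*(exp(3*I*pi/4))*conj(1) + 1*(-I)*conj(1) + 1*(exp(I*pi/4))*conj(1) + 1*(-1)*conj(1) + 1*(exp(-I*pi/4))*conj(1) + 1*(I)*conj(1) + 1*(exp(-3*I*pi/4))*conj(1)
  = (1) + (exp(3*I*pi/4)) + (-I) + (exp(I*pi/4)) + (-1) + (exp(-I*pi/4)) + (I) + (exp(-3*I*pi/4))
  = 0.
(Exp terms are combined using exp(i*s)*conj(exp(i*t)) = exp(i*(s-t)), and sums of them are collapsed using the identity that for every m > 1 the m distinct m-th roots of unity sum to 0, e.g. 1 + exp(2*I*pi/3) + exp(-2*I*pi/3) = 0.)
Dividing by |G| = 8 gives 0/8 = 0, matching the row-orthogonality relation <chi_3, chi_0> = [chi_3 = chi_0].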